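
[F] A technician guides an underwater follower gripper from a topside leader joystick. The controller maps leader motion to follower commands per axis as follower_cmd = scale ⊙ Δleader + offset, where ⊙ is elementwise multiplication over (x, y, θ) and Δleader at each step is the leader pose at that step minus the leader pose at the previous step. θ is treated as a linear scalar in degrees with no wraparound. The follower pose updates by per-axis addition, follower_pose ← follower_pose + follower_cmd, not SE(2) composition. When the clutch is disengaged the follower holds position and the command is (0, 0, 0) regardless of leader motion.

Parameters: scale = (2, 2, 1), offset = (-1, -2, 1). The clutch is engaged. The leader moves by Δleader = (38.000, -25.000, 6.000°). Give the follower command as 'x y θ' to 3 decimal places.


75.000 -52.000 7.000

axis x: 2·38.000 + -1 = 75.000
axis y: 2·-25.000 + -2 = -52.000
axis θ: 1·6.000 + 1 = 7.000


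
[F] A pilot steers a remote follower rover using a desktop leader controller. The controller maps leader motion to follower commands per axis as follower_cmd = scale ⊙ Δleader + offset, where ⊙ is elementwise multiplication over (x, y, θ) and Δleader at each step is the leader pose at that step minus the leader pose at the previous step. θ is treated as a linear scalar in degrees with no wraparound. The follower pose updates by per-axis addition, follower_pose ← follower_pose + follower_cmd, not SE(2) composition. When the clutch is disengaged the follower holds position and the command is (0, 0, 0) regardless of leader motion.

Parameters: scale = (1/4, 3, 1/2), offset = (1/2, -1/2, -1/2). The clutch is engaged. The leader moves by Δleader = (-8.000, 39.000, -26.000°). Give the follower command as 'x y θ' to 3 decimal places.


axis x: 1/4·-8.000 + 1/2 = -1.500
axis y: 3·39.000 + -1/2 = 116.500
axis θ: 1/2·-26.000 + -1/2 = -13.500

-1.500 116.500 -13.500


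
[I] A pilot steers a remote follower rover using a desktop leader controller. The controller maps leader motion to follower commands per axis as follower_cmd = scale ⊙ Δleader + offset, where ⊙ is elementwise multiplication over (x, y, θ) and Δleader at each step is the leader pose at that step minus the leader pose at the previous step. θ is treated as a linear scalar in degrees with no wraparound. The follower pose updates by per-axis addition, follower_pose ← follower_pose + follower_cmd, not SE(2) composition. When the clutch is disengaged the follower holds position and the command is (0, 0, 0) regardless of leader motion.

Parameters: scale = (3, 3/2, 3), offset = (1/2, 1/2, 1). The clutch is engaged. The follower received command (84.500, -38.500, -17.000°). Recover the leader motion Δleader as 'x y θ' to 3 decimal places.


axis x: (84.500 − 1/2) / (3) = 28.000
axis y: (-38.500 − 1/2) / (3/2) = -26.000
axis θ: (-17.000 − 1) / (3) = -6.000

28.000 -26.000 -6.000


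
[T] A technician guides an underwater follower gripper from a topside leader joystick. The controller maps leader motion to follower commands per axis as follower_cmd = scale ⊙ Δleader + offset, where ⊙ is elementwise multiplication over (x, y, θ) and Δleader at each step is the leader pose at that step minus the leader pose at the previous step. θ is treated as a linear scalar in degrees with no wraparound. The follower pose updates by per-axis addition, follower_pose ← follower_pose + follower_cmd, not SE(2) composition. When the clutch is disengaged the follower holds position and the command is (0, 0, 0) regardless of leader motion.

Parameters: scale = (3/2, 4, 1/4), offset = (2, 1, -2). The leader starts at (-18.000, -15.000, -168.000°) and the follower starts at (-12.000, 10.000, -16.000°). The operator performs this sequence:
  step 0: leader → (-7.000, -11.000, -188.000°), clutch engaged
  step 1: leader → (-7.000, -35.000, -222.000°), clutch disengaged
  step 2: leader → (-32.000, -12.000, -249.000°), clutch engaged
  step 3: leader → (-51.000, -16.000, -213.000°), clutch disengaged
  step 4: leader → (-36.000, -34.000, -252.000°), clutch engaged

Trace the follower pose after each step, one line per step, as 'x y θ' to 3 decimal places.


6.500 27.000 -23.000
6.500 27.000 -23.000
-29.000 120.000 -31.750
-29.000 120.000 -31.750
-4.500 49.000 -43.500

step 0: Δleader=(11.000, 4.000, -20.000°), engaged; cmd=(18.500, 17.000, -7.000°) → follower=(6.500, 27.000, -23.000°)
step 1: Δleader=(0.000, -24.000, -34.000°), disengaged; cmd=(0,0,0) → follower holds at (6.500, 27.000, -23.000°)
step 2: Δleader=(-25.000, 23.000, -27.000°), engaged; cmd=(-35.500, 93.000, -8.750°) → follower=(-29.000, 120.000, -31.750°)
step 3: Δleader=(-19.000, -4.000, 36.000°), disengaged; cmd=(0,0,0) → follower holds at (-29.000, 120.000, -31.750°)
step 4: Δleader=(15.000, -18.000, -39.000°), engaged; cmd=(24.500, -71.000, -11.750°) → follower=(-4.500, 49.000, -43.500°)


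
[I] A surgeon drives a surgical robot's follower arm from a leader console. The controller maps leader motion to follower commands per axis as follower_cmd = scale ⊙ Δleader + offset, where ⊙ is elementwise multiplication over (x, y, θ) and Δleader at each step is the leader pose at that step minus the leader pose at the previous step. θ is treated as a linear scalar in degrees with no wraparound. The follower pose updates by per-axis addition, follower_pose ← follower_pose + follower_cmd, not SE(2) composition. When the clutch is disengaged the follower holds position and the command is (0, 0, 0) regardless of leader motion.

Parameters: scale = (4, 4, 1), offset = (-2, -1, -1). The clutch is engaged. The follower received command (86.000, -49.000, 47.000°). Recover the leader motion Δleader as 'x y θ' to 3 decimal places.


axis x: (86.000 − -2) / (4) = 22.000
axis y: (-49.000 − -1) / (4) = -12.000
axis θ: (47.000 − -1) / (1) = 48.000

22.000 -12.000 48.000


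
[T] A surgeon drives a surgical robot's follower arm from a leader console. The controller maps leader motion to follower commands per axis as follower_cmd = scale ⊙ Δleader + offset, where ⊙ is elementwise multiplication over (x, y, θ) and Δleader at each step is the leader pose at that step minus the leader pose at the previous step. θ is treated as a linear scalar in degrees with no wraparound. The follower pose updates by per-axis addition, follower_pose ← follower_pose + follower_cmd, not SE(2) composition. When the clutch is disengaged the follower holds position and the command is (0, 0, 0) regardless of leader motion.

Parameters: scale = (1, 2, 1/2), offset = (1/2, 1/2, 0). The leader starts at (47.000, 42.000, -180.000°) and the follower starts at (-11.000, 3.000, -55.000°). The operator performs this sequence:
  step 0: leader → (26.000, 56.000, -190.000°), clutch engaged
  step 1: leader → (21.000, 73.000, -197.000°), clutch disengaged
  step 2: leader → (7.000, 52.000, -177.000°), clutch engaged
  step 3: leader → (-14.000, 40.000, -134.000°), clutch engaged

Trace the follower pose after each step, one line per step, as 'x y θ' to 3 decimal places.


step 0: Δleader=(-21.000, 14.000, -10.000°), engaged; cmd=(-20.500, 28.500, -5.000°) → follower=(-31.500, 31.500, -60.000°)
step 1: Δleader=(-5.000, 17.000, -7.000°), disengaged; cmd=(0,0,0) → follower holds at (-31.500, 31.500, -60.000°)
step 2: Δleader=(-14.000, -21.000, 20.000°), engaged; cmd=(-13.500, -41.500, 10.000°) → follower=(-45.000, -10.000, -50.000°)
step 3: Δleader=(-21.000, -12.000, 43.000°), engaged; cmd=(-20.500, -23.500, 21.500°) → follower=(-65.500, -33.500, -28.500°)

-31.500 31.500 -60.000
-31.500 31.500 -60.000
-45.000 -10.000 -50.000
-65.500 -33.500 -28.500


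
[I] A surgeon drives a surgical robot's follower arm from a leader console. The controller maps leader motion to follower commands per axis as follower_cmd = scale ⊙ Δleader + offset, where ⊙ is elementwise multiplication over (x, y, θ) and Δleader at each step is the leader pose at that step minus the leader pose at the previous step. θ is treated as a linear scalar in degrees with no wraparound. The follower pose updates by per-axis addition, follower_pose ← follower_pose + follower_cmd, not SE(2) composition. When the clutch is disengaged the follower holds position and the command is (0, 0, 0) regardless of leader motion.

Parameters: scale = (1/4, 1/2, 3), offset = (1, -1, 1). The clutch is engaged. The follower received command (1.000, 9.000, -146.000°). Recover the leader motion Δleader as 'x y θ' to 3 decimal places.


0.000 20.000 -49.000

axis x: (1.000 − 1) / (1/4) = 0.000
axis y: (9.000 − -1) / (1/2) = 20.000
axis θ: (-146.000 − 1) / (3) = -49.000


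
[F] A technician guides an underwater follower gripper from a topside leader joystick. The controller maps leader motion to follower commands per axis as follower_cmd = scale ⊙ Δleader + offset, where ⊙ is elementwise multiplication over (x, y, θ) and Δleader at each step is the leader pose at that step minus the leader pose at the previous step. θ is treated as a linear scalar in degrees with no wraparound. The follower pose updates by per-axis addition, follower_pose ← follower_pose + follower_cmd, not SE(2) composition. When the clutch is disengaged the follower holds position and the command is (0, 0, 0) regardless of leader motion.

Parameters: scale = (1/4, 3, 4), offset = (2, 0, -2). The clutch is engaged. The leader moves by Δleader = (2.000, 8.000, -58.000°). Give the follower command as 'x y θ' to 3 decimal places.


2.500 24.000 -234.000

axis x: 1/4·2.000 + 2 = 2.500
axis y: 3·8.000 + 0 = 24.000
axis θ: 4·-58.000 + -2 = -234.000


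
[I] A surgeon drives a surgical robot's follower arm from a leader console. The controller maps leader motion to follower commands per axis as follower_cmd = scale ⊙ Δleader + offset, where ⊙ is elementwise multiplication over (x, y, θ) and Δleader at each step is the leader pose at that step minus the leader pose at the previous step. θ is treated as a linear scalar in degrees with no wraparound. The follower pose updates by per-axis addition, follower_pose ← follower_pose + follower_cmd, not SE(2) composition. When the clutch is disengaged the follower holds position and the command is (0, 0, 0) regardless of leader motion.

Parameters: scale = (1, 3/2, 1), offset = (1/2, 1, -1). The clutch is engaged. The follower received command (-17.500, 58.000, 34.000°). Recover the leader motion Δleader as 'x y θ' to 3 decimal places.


axis x: (-17.500 − 1/2) / (1) = -18.000
axis y: (58.000 − 1) / (3/2) = 38.000
axis θ: (34.000 − -1) / (1) = 35.000

-18.000 38.000 35.000


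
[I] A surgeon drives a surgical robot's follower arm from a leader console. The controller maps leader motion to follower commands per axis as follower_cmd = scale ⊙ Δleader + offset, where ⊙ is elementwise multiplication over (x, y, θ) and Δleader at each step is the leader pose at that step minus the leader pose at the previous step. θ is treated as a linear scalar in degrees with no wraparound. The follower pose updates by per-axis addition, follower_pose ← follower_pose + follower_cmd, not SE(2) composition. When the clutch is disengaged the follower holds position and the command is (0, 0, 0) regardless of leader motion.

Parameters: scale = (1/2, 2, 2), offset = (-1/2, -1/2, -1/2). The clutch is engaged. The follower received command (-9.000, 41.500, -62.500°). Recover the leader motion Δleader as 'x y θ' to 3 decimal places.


axis x: (-9.000 − -1/2) / (1/2) = -17.000
axis y: (41.500 − -1/2) / (2) = 21.000
axis θ: (-62.500 − -1/2) / (2) = -31.000

-17.000 21.000 -31.000


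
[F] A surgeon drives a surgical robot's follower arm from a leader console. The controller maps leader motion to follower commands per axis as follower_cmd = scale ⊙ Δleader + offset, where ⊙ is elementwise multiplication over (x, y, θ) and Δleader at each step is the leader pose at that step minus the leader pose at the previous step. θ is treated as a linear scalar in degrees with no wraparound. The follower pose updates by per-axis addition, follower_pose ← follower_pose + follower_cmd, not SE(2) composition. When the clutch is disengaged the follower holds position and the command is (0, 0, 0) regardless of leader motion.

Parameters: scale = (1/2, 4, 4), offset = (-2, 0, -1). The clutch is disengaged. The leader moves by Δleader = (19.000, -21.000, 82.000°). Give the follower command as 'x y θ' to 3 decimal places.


0.000 0.000 0.000

clutch disengaged → follower holds; cmd = (0, 0, 0)


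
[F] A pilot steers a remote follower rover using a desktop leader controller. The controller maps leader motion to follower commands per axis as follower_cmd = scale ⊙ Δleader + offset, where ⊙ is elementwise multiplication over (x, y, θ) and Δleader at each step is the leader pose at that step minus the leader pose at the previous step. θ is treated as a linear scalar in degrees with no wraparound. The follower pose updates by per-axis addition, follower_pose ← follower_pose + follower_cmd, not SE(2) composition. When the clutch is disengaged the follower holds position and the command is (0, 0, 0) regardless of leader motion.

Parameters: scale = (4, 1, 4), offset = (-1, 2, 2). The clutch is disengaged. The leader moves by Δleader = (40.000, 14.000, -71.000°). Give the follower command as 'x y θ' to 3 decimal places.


0.000 0.000 0.000

clutch disengaged → follower holds; cmd = (0, 0, 0)


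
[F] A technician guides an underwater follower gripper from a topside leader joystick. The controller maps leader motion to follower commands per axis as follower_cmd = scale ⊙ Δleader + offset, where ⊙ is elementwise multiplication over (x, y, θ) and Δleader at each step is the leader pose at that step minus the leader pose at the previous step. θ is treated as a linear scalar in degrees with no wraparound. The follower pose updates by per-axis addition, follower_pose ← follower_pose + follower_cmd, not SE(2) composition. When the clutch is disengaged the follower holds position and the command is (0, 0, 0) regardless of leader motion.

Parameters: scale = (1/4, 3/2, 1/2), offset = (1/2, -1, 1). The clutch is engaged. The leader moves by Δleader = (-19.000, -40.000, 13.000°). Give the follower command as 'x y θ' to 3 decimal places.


axis x: 1/4·-19.000 + 1/2 = -4.250
axis y: 3/2·-40.000 + -1 = -61.000
axis θ: 1/2·13.000 + 1 = 7.500

-4.250 -61.000 7.500


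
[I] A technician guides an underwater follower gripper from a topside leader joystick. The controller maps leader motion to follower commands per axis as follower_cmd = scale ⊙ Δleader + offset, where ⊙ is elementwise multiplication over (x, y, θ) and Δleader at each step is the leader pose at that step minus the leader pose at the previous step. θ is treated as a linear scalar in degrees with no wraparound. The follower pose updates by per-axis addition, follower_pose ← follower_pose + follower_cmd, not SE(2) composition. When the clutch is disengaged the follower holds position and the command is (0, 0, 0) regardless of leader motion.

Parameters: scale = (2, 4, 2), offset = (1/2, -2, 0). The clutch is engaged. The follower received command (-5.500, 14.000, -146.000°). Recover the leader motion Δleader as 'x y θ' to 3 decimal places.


-3.000 4.000 -73.000

axis x: (-5.500 − 1/2) / (2) = -3.000
axis y: (14.000 − -2) / (4) = 4.000
axis θ: (-146.000 − 0) / (2) = -73.000


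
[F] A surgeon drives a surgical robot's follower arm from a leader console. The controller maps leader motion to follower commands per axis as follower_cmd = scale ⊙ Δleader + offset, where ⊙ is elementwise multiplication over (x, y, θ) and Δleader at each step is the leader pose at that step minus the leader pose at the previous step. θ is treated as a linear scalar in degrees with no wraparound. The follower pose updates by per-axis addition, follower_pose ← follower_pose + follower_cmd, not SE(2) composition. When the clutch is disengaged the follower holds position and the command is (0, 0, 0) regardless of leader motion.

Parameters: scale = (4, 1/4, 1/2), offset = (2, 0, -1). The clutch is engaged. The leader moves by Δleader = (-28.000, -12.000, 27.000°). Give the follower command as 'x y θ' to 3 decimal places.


axis x: 4·-28.000 + 2 = -110.000
axis y: 1/4·-12.000 + 0 = -3.000
axis θ: 1/2·27.000 + -1 = 12.500

-110.000 -3.000 12.500


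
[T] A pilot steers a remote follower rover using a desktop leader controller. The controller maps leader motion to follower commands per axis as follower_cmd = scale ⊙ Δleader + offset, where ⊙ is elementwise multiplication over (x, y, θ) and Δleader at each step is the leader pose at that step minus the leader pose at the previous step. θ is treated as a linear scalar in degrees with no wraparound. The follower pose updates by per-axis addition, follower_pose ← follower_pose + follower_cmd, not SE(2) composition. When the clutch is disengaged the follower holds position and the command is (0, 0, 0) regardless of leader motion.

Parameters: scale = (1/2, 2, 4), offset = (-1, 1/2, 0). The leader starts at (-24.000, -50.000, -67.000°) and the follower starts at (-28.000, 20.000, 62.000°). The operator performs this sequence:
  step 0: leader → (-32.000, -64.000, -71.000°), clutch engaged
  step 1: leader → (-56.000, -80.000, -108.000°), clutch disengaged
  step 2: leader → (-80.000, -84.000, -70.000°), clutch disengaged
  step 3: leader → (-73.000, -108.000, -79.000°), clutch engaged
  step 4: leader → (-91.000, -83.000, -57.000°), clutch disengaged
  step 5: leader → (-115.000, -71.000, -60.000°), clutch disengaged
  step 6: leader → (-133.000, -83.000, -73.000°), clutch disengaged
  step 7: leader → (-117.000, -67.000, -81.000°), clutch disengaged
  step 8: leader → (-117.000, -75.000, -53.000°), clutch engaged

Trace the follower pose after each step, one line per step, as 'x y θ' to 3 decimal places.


step 0: Δleader=(-8.000, -14.000, -4.000°), engaged; cmd=(-5.000, -27.500, -16.000°) → follower=(-33.000, -7.500, 46.000°)
step 1: Δleader=(-24.000, -16.000, -37.000°), disengaged; cmd=(0,0,0) → follower holds at (-33.000, -7.500, 46.000°)
step 2: Δleader=(-24.000, -4.000, 38.000°), disengaged; cmd=(0,0,0) → follower holds at (-33.000, -7.500, 46.000°)
step 3: Δleader=(7.000, -24.000, -9.000°), engaged; cmd=(2.500, -47.500, -36.000°) → follower=(-30.500, -55.000, 10.000°)
step 4: Δleader=(-18.000, 25.000, 22.000°), disengaged; cmd=(0,0,0) → follower holds at (-30.500, -55.000, 10.000°)
step 5: Δleader=(-24.000, 12.000, -3.000°), disengaged; cmd=(0,0,0) → follower holds at (-30.500, -55.000, 10.000°)
step 6: Δleader=(-18.000, -12.000, -13.000°), disengaged; cmd=(0,0,0) → follower holds at (-30.500, -55.000, 10.000°)
step 7: Δleader=(16.000, 16.000, -8.000°), disengaged; cmd=(0,0,0) → follower holds at (-30.500, -55.000, 10.000°)
step 8: Δleader=(0.000, -8.000, 28.000°), engaged; cmd=(-1.000, -15.500, 112.000°) → follower=(-31.500, -70.500, 122.000°)

-33.000 -7.500 46.000
-33.000 -7.500 46.000
-33.000 -7.500 46.000
-30.500 -55.000 10.000
-30.500 -55.000 10.000
-30.500 -55.000 10.000
-30.500 -55.000 10.000
-30.500 -55.000 10.000
-31.500 -70.500 122.000


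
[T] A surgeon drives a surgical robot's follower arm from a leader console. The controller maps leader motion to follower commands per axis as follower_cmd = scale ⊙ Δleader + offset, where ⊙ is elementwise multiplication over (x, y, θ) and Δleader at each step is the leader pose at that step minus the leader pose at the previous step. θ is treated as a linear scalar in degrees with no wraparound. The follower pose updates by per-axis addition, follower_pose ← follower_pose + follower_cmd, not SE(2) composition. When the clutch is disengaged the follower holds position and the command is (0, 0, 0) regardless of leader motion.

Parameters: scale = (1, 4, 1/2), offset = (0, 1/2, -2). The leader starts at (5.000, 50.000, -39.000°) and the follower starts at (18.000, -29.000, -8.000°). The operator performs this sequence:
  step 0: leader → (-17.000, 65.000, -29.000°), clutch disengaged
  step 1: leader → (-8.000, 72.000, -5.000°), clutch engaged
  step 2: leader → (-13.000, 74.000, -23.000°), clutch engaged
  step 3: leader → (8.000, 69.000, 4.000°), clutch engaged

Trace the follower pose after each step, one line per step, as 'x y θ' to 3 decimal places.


18.000 -29.000 -8.000
27.000 -0.500 2.000
22.000 8.000 -9.000
43.000 -11.500 2.500

step 0: Δleader=(-22.000, 15.000, 10.000°), disengaged; cmd=(0,0,0) → follower holds at (18.000, -29.000, -8.000°)
step 1: Δleader=(9.000, 7.000, 24.000°), engaged; cmd=(9.000, 28.500, 10.000°) → follower=(27.000, -0.500, 2.000°)
step 2: Δleader=(-5.000, 2.000, -18.000°), engaged; cmd=(-5.000, 8.500, -11.000°) → follower=(22.000, 8.000, -9.000°)
step 3: Δleader=(21.000, -5.000, 27.000°), engaged; cmd=(21.000, -19.500, 11.500°) → follower=(43.000, -11.500, 2.500°)


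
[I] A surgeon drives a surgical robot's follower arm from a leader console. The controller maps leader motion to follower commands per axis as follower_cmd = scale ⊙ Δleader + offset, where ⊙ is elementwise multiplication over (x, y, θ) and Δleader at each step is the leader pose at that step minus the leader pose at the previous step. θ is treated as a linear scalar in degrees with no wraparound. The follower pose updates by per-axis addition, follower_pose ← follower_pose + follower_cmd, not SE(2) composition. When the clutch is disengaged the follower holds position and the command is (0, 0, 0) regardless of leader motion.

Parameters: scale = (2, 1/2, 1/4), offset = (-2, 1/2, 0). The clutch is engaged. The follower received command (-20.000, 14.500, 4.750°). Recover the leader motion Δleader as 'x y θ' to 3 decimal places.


axis x: (-20.000 − -2) / (2) = -9.000
axis y: (14.500 − 1/2) / (1/2) = 28.000
axis θ: (4.750 − 0) / (1/4) = 19.000

-9.000 28.000 19.000


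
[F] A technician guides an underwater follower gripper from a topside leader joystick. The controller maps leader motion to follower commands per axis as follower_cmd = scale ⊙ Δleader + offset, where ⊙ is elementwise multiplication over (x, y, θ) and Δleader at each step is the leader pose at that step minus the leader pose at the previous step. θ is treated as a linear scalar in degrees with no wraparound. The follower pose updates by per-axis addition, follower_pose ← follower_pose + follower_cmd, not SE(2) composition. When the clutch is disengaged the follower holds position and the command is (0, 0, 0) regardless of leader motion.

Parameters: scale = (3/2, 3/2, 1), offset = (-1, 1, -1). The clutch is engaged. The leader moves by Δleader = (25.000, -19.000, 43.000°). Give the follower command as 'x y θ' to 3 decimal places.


axis x: 3/2·25.000 + -1 = 36.500
axis y: 3/2·-19.000 + 1 = -27.500
axis θ: 1·43.000 + -1 = 42.000

36.500 -27.500 42.000


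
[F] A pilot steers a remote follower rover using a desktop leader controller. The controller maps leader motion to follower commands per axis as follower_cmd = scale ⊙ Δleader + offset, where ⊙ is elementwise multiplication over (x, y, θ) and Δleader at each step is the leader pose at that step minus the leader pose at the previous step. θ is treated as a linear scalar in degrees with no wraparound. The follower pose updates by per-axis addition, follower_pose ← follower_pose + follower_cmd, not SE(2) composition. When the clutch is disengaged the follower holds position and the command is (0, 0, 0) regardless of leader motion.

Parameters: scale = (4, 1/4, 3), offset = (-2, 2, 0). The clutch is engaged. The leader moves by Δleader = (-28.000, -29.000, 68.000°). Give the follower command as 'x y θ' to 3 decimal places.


axis x: 4·-28.000 + -2 = -114.000
axis y: 1/4·-29.000 + 2 = -5.250
axis θ: 3·68.000 + 0 = 204.000

-114.000 -5.250 204.000


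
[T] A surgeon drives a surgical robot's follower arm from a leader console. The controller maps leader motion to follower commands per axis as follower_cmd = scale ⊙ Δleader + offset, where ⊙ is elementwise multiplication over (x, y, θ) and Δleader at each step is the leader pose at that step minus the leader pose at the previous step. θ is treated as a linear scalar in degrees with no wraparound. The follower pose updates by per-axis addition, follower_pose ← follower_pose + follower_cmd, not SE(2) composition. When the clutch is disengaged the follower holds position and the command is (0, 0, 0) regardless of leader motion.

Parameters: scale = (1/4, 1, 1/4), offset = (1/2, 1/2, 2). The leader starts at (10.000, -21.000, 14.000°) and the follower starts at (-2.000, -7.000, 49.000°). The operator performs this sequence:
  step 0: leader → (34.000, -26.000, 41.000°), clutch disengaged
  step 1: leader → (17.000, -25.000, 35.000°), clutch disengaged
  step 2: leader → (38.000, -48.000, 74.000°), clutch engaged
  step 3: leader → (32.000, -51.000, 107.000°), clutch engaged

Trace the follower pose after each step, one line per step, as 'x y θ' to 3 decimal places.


-2.000 -7.000 49.000
-2.000 -7.000 49.000
3.750 -29.500 60.750
2.750 -32.000 71.000

step 0: Δleader=(24.000, -5.000, 27.000°), disengaged; cmd=(0,0,0) → follower holds at (-2.000, -7.000, 49.000°)
step 1: Δleader=(-17.000, 1.000, -6.000°), disengaged; cmd=(0,0,0) → follower holds at (-2.000, -7.000, 49.000°)
step 2: Δleader=(21.000, -23.000, 39.000°), engaged; cmd=(5.750, -22.500, 11.750°) → follower=(3.750, -29.500, 60.750°)
step 3: Δleader=(-6.000, -3.000, 33.000°), engaged; cmd=(-1.000, -2.500, 10.250°) → follower=(2.750, -32.000, 71.000°)


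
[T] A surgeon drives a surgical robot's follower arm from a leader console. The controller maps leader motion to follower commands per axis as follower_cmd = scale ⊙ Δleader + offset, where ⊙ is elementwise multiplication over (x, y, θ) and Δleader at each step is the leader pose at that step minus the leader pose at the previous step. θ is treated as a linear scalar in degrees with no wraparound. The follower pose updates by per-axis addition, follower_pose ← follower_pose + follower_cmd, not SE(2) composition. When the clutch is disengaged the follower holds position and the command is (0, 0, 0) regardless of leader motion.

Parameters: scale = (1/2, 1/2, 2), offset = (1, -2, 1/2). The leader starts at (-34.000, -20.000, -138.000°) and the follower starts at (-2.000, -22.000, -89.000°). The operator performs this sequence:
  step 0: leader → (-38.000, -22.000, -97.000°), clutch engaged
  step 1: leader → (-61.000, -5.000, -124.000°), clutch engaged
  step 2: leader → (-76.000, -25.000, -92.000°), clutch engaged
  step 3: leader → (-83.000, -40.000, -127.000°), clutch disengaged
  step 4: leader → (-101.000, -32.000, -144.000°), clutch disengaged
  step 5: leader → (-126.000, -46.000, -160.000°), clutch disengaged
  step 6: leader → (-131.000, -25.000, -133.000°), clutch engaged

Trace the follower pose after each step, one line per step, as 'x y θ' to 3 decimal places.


step 0: Δleader=(-4.000, -2.000, 41.000°), engaged; cmd=(-1.000, -3.000, 82.500°) → follower=(-3.000, -25.000, -6.500°)
step 1: Δleader=(-23.000, 17.000, -27.000°), engaged; cmd=(-10.500, 6.500, -53.500°) → follower=(-13.500, -18.500, -60.000°)
step 2: Δleader=(-15.000, -20.000, 32.000°), engaged; cmd=(-6.500, -12.000, 64.500°) → follower=(-20.000, -30.500, 4.500°)
step 3: Δleader=(-7.000, -15.000, -35.000°), disengaged; cmd=(0,0,0) → follower holds at (-20.000, -30.500, 4.500°)
step 4: Δleader=(-18.000, 8.000, -17.000°), disengaged; cmd=(0,0,0) → follower holds at (-20.000, -30.500, 4.500°)
step 5: Δleader=(-25.000, -14.000, -16.000°), disengaged; cmd=(0,0,0) → follower holds at (-20.000, -30.500, 4.500°)
step 6: Δleader=(-5.000, 21.000, 27.000°), engaged; cmd=(-1.500, 8.500, 54.500°) → follower=(-21.500, -22.000, 59.000°)

-3.000 -25.000 -6.500
-13.500 -18.500 -60.000
-20.000 -30.500 4.500
-20.000 -30.500 4.500
-20.000 -30.500 4.500
-20.000 -30.500 4.500
-21.500 -22.000 59.000


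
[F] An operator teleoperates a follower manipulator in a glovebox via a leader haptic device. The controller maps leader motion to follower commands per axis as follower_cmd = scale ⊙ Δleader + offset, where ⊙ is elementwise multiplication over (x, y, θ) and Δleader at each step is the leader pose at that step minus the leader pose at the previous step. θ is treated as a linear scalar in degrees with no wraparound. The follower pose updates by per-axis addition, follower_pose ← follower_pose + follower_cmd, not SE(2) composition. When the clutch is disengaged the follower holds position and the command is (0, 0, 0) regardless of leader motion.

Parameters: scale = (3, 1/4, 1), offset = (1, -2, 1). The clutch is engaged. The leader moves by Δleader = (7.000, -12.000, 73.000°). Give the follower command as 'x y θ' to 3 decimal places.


axis x: 3·7.000 + 1 = 22.000
axis y: 1/4·-12.000 + -2 = -5.000
axis θ: 1·73.000 + 1 = 74.000

22.000 -5.000 74.000


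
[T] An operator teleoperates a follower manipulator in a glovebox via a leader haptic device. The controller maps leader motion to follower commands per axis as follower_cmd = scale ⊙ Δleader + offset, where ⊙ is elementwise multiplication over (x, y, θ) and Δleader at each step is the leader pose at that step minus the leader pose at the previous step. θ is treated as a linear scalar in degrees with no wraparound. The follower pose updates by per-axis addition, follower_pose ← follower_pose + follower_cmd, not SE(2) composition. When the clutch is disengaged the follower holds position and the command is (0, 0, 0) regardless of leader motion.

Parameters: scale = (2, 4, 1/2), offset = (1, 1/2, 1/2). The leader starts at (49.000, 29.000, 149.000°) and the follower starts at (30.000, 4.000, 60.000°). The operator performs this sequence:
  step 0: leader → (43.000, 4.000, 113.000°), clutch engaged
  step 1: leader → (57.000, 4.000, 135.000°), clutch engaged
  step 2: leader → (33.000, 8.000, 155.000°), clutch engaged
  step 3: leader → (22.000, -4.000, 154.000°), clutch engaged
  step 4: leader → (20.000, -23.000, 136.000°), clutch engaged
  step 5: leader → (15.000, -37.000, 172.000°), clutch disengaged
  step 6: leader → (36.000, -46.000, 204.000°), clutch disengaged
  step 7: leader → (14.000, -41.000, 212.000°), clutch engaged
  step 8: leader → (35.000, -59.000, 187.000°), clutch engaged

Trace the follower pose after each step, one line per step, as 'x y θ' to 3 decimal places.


step 0: Δleader=(-6.000, -25.000, -36.000°), engaged; cmd=(-11.000, -99.500, -17.500°) → follower=(19.000, -95.500, 42.500°)
step 1: Δleader=(14.000, 0.000, 22.000°), engaged; cmd=(29.000, 0.500, 11.500°) → follower=(48.000, -95.000, 54.000°)
step 2: Δleader=(-24.000, 4.000, 20.000°), engaged; cmd=(-47.000, 16.500, 10.500°) → follower=(1.000, -78.500, 64.500°)
step 3: Δleader=(-11.000, -12.000, -1.000°), engaged; cmd=(-21.000, -47.500, 0.000°) → follower=(-20.000, -126.000, 64.500°)
step 4: Δleader=(-2.000, -19.000, -18.000°), engaged; cmd=(-3.000, -75.500, -8.500°) → follower=(-23.000, -201.500, 56.000°)
step 5: Δleader=(-5.000, -14.000, 36.000°), disengaged; cmd=(0,0,0) → follower holds at (-23.000, -201.500, 56.000°)
step 6: Δleader=(21.000, -9.000, 32.000°), disengaged; cmd=(0,0,0) → follower holds at (-23.000, -201.500, 56.000°)
step 7: Δleader=(-22.000, 5.000, 8.000°), engaged; cmd=(-43.000, 20.500, 4.500°) → follower=(-66.000, -181.000, 60.500°)
step 8: Δleader=(21.000, -18.000, -25.000°), engaged; cmd=(43.000, -71.500, -12.000°) → follower=(-23.000, -252.500, 48.500°)

19.000 -95.500 42.500
48.000 -95.000 54.000
1.000 -78.500 64.500
-20.000 -126.000 64.500
-23.000 -201.500 56.000
-23.000 -201.500 56.000
-23.000 -201.500 56.000
-66.000 -181.000 60.500
-23.000 -252.500 48.500


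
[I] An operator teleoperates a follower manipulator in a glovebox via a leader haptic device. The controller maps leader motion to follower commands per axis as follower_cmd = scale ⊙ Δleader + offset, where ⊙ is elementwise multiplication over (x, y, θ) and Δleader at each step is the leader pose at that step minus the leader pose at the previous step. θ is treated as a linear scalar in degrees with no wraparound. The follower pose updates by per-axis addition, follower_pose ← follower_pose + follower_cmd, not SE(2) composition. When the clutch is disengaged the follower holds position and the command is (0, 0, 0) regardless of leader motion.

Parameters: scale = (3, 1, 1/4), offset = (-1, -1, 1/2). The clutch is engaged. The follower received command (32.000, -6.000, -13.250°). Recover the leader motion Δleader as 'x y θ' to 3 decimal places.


11.000 -5.000 -55.000

axis x: (32.000 − -1) / (3) = 11.000
axis y: (-6.000 − -1) / (1) = -5.000
axis θ: (-13.250 − 1/2) / (1/4) = -55.000


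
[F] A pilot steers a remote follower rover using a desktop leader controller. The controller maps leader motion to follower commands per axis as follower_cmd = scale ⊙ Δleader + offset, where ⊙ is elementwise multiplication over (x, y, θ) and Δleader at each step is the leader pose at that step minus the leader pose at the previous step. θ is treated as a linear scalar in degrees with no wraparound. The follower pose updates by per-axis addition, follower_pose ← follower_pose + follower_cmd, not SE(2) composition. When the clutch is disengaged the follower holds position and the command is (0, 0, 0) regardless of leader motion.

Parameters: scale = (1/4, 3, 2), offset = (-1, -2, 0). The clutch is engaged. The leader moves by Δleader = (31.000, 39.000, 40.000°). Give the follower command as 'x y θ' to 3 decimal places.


axis x: 1/4·31.000 + -1 = 6.750
axis y: 3·39.000 + -2 = 115.000
axis θ: 2·40.000 + 0 = 80.000

6.750 115.000 80.000


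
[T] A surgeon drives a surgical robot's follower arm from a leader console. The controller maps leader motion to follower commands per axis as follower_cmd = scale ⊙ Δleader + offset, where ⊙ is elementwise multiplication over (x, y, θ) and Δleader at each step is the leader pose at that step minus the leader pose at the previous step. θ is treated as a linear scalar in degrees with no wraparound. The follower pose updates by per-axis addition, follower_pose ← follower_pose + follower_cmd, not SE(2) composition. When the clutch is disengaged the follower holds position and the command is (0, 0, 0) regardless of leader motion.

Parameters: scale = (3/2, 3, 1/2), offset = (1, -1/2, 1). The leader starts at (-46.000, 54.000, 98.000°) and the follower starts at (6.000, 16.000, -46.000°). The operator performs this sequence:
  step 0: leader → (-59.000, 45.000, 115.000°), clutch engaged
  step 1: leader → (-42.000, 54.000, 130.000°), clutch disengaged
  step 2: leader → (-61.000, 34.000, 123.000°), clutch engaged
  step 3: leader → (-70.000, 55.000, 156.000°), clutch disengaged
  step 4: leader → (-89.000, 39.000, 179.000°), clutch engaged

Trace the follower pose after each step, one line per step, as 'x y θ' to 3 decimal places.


-12.500 -11.500 -36.500
-12.500 -11.500 -36.500
-40.000 -72.000 -39.000
-40.000 -72.000 -39.000
-67.500 -120.500 -26.500

step 0: Δleader=(-13.000, -9.000, 17.000°), engaged; cmd=(-18.500, -27.500, 9.500°) → follower=(-12.500, -11.500, -36.500°)
step 1: Δleader=(17.000, 9.000, 15.000°), disengaged; cmd=(0,0,0) → follower holds at (-12.500, -11.500, -36.500°)
step 2: Δleader=(-19.000, -20.000, -7.000°), engaged; cmd=(-27.500, -60.500, -2.500°) → follower=(-40.000, -72.000, -39.000°)
step 3: Δleader=(-9.000, 21.000, 33.000°), disengaged; cmd=(0,0,0) → follower holds at (-40.000, -72.000, -39.000°)
step 4: Δleader=(-19.000, -16.000, 23.000°), engaged; cmd=(-27.500, -48.500, 12.500°) → follower=(-67.500, -120.500, -26.500°)


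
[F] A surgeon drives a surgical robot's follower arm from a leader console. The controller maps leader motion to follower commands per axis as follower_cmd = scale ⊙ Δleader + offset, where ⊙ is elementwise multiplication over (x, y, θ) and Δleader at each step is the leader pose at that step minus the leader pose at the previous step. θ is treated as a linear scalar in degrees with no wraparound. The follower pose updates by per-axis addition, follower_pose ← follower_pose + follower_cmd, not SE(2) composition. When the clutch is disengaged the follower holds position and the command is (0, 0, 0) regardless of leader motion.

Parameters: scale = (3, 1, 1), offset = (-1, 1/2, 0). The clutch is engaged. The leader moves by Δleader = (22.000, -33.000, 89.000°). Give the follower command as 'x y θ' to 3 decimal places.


axis x: 3·22.000 + -1 = 65.000
axis y: 1·-33.000 + 1/2 = -32.500
axis θ: 1·89.000 + 0 = 89.000

65.000 -32.500 89.000


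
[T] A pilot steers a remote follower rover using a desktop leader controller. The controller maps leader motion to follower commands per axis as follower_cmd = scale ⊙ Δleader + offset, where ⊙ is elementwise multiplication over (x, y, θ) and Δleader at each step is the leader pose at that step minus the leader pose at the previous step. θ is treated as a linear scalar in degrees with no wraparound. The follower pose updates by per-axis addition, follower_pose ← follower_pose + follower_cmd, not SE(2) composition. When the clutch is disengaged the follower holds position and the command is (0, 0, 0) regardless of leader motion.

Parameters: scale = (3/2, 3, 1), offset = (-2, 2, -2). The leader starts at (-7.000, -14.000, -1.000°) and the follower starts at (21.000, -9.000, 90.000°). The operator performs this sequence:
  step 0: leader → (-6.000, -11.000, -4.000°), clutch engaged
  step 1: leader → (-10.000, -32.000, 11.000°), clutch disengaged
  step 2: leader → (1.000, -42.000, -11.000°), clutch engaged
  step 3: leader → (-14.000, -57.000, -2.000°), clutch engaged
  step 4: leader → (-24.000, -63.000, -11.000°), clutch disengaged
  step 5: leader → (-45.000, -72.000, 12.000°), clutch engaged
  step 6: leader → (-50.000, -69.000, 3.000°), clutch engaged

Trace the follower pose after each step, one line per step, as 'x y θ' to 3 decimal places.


20.500 2.000 85.000
20.500 2.000 85.000
35.000 -26.000 61.000
10.500 -69.000 68.000
10.500 -69.000 68.000
-23.000 -94.000 89.000
-32.500 -83.000 78.000

step 0: Δleader=(1.000, 3.000, -3.000°), engaged; cmd=(-0.500, 11.000, -5.000°) → follower=(20.500, 2.000, 85.000°)
step 1: Δleader=(-4.000, -21.000, 15.000°), disengaged; cmd=(0,0,0) → follower holds at (20.500, 2.000, 85.000°)
step 2: Δleader=(11.000, -10.000, -22.000°), engaged; cmd=(14.500, -28.000, -24.000°) → follower=(35.000, -26.000, 61.000°)
step 3: Δleader=(-15.000, -15.000, 9.000°), engaged; cmd=(-24.500, -43.000, 7.000°) → follower=(10.500, -69.000, 68.000°)
step 4: Δleader=(-10.000, -6.000, -9.000°), disengaged; cmd=(0,0,0) → follower holds at (10.500, -69.000, 68.000°)
step 5: Δleader=(-21.000, -9.000, 23.000°), engaged; cmd=(-33.500, -25.000, 21.000°) → follower=(-23.000, -94.000, 89.000°)
step 6: Δleader=(-5.000, 3.000, -9.000°), engaged; cmd=(-9.500, 11.000, -11.000°) → follower=(-32.500, -83.000, 78.000°)


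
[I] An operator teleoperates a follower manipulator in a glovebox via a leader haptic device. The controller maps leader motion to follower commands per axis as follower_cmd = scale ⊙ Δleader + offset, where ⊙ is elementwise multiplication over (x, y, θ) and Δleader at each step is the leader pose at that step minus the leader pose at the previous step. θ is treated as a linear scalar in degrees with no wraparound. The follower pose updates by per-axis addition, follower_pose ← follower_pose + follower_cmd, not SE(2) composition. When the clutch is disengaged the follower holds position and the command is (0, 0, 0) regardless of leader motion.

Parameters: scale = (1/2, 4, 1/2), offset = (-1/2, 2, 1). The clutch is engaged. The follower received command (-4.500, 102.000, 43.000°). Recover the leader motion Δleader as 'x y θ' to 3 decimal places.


axis x: (-4.500 − -1/2) / (1/2) = -8.000
axis y: (102.000 − 2) / (4) = 25.000
axis θ: (43.000 − 1) / (1/2) = 84.000

-8.000 25.000 84.000
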